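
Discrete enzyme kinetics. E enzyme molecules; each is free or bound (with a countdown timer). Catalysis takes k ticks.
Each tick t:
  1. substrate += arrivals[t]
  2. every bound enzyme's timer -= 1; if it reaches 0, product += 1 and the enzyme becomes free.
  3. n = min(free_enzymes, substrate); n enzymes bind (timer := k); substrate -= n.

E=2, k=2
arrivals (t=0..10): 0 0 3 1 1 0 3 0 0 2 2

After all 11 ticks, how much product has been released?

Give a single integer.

t=0: arr=0 -> substrate=0 bound=0 product=0
t=1: arr=0 -> substrate=0 bound=0 product=0
t=2: arr=3 -> substrate=1 bound=2 product=0
t=3: arr=1 -> substrate=2 bound=2 product=0
t=4: arr=1 -> substrate=1 bound=2 product=2
t=5: arr=0 -> substrate=1 bound=2 product=2
t=6: arr=3 -> substrate=2 bound=2 product=4
t=7: arr=0 -> substrate=2 bound=2 product=4
t=8: arr=0 -> substrate=0 bound=2 product=6
t=9: arr=2 -> substrate=2 bound=2 product=6
t=10: arr=2 -> substrate=2 bound=2 product=8

Answer: 8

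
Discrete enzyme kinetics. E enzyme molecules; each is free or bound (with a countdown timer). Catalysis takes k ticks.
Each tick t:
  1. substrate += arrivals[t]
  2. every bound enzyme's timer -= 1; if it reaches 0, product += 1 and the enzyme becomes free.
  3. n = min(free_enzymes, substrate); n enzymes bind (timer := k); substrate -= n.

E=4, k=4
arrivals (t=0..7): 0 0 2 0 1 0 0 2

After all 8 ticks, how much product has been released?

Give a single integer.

t=0: arr=0 -> substrate=0 bound=0 product=0
t=1: arr=0 -> substrate=0 bound=0 product=0
t=2: arr=2 -> substrate=0 bound=2 product=0
t=3: arr=0 -> substrate=0 bound=2 product=0
t=4: arr=1 -> substrate=0 bound=3 product=0
t=5: arr=0 -> substrate=0 bound=3 product=0
t=6: arr=0 -> substrate=0 bound=1 product=2
t=7: arr=2 -> substrate=0 bound=3 product=2

Answer: 2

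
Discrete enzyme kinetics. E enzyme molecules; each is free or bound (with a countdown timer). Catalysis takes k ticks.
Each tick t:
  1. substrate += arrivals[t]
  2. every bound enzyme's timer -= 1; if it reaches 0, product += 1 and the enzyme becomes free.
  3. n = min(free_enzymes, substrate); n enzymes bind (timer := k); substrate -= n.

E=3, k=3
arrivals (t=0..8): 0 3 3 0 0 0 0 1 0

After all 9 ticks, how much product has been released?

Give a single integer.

t=0: arr=0 -> substrate=0 bound=0 product=0
t=1: arr=3 -> substrate=0 bound=3 product=0
t=2: arr=3 -> substrate=3 bound=3 product=0
t=3: arr=0 -> substrate=3 bound=3 product=0
t=4: arr=0 -> substrate=0 bound=3 product=3
t=5: arr=0 -> substrate=0 bound=3 product=3
t=6: arr=0 -> substrate=0 bound=3 product=3
t=7: arr=1 -> substrate=0 bound=1 product=6
t=8: arr=0 -> substrate=0 bound=1 product=6

Answer: 6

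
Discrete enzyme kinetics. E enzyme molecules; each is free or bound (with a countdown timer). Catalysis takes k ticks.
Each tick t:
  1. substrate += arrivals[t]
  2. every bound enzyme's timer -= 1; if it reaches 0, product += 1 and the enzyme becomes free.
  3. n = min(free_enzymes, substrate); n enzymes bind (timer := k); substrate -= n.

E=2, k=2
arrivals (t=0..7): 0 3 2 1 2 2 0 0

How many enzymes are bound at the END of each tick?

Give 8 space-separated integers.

t=0: arr=0 -> substrate=0 bound=0 product=0
t=1: arr=3 -> substrate=1 bound=2 product=0
t=2: arr=2 -> substrate=3 bound=2 product=0
t=3: arr=1 -> substrate=2 bound=2 product=2
t=4: arr=2 -> substrate=4 bound=2 product=2
t=5: arr=2 -> substrate=4 bound=2 product=4
t=6: arr=0 -> substrate=4 bound=2 product=4
t=7: arr=0 -> substrate=2 bound=2 product=6

Answer: 0 2 2 2 2 2 2 2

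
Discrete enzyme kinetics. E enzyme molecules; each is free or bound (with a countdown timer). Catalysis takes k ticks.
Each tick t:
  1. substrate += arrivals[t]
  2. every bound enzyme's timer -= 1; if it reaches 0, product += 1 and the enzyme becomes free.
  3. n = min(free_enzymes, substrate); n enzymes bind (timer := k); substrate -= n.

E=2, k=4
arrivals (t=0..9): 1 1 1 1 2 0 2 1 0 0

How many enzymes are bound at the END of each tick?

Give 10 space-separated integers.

t=0: arr=1 -> substrate=0 bound=1 product=0
t=1: arr=1 -> substrate=0 bound=2 product=0
t=2: arr=1 -> substrate=1 bound=2 product=0
t=3: arr=1 -> substrate=2 bound=2 product=0
t=4: arr=2 -> substrate=3 bound=2 product=1
t=5: arr=0 -> substrate=2 bound=2 product=2
t=6: arr=2 -> substrate=4 bound=2 product=2
t=7: arr=1 -> substrate=5 bound=2 product=2
t=8: arr=0 -> substrate=4 bound=2 product=3
t=9: arr=0 -> substrate=3 bound=2 product=4

Answer: 1 2 2 2 2 2 2 2 2 2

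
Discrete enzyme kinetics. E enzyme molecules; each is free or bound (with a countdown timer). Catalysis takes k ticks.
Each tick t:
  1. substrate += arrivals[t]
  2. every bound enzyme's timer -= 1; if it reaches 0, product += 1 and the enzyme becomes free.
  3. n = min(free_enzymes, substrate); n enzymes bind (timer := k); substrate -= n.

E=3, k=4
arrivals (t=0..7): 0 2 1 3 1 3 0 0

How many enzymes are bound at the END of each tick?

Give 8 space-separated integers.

t=0: arr=0 -> substrate=0 bound=0 product=0
t=1: arr=2 -> substrate=0 bound=2 product=0
t=2: arr=1 -> substrate=0 bound=3 product=0
t=3: arr=3 -> substrate=3 bound=3 product=0
t=4: arr=1 -> substrate=4 bound=3 product=0
t=5: arr=3 -> substrate=5 bound=3 product=2
t=6: arr=0 -> substrate=4 bound=3 product=3
t=7: arr=0 -> substrate=4 bound=3 product=3

Answer: 0 2 3 3 3 3 3 3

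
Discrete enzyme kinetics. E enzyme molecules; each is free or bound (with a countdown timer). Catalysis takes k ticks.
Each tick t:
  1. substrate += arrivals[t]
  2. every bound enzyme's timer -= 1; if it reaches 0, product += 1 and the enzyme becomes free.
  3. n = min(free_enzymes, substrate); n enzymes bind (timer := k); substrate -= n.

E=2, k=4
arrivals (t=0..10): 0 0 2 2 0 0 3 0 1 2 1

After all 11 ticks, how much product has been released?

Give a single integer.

Answer: 4

Derivation:
t=0: arr=0 -> substrate=0 bound=0 product=0
t=1: arr=0 -> substrate=0 bound=0 product=0
t=2: arr=2 -> substrate=0 bound=2 product=0
t=3: arr=2 -> substrate=2 bound=2 product=0
t=4: arr=0 -> substrate=2 bound=2 product=0
t=5: arr=0 -> substrate=2 bound=2 product=0
t=6: arr=3 -> substrate=3 bound=2 product=2
t=7: arr=0 -> substrate=3 bound=2 product=2
t=8: arr=1 -> substrate=4 bound=2 product=2
t=9: arr=2 -> substrate=6 bound=2 product=2
t=10: arr=1 -> substrate=5 bound=2 product=4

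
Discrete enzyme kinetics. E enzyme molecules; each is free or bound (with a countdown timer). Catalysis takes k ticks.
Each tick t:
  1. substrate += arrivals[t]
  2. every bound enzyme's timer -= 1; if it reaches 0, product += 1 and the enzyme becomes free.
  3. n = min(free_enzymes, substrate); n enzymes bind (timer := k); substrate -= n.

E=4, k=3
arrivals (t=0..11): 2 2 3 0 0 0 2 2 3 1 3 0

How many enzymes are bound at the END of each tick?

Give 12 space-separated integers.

t=0: arr=2 -> substrate=0 bound=2 product=0
t=1: arr=2 -> substrate=0 bound=4 product=0
t=2: arr=3 -> substrate=3 bound=4 product=0
t=3: arr=0 -> substrate=1 bound=4 product=2
t=4: arr=0 -> substrate=0 bound=3 product=4
t=5: arr=0 -> substrate=0 bound=3 product=4
t=6: arr=2 -> substrate=0 bound=3 product=6
t=7: arr=2 -> substrate=0 bound=4 product=7
t=8: arr=3 -> substrate=3 bound=4 product=7
t=9: arr=1 -> substrate=2 bound=4 product=9
t=10: arr=3 -> substrate=3 bound=4 product=11
t=11: arr=0 -> substrate=3 bound=4 product=11

Answer: 2 4 4 4 3 3 3 4 4 4 4 4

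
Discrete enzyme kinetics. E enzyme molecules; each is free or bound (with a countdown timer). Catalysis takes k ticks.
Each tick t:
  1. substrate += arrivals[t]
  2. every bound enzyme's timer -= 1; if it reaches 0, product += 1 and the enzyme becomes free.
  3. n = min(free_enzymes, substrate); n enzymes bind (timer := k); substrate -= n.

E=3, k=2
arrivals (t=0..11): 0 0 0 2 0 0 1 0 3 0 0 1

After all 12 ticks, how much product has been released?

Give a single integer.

t=0: arr=0 -> substrate=0 bound=0 product=0
t=1: arr=0 -> substrate=0 bound=0 product=0
t=2: arr=0 -> substrate=0 bound=0 product=0
t=3: arr=2 -> substrate=0 bound=2 product=0
t=4: arr=0 -> substrate=0 bound=2 product=0
t=5: arr=0 -> substrate=0 bound=0 product=2
t=6: arr=1 -> substrate=0 bound=1 product=2
t=7: arr=0 -> substrate=0 bound=1 product=2
t=8: arr=3 -> substrate=0 bound=3 product=3
t=9: arr=0 -> substrate=0 bound=3 product=3
t=10: arr=0 -> substrate=0 bound=0 product=6
t=11: arr=1 -> substrate=0 bound=1 product=6

Answer: 6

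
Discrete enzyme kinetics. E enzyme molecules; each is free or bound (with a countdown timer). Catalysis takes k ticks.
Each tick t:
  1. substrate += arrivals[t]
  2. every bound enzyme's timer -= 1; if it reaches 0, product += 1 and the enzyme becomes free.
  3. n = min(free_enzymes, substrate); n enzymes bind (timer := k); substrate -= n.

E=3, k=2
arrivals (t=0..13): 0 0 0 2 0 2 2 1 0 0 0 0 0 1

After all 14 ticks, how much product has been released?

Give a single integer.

Answer: 7

Derivation:
t=0: arr=0 -> substrate=0 bound=0 product=0
t=1: arr=0 -> substrate=0 bound=0 product=0
t=2: arr=0 -> substrate=0 bound=0 product=0
t=3: arr=2 -> substrate=0 bound=2 product=0
t=4: arr=0 -> substrate=0 bound=2 product=0
t=5: arr=2 -> substrate=0 bound=2 product=2
t=6: arr=2 -> substrate=1 bound=3 product=2
t=7: arr=1 -> substrate=0 bound=3 product=4
t=8: arr=0 -> substrate=0 bound=2 product=5
t=9: arr=0 -> substrate=0 bound=0 product=7
t=10: arr=0 -> substrate=0 bound=0 product=7
t=11: arr=0 -> substrate=0 bound=0 product=7
t=12: arr=0 -> substrate=0 bound=0 product=7
t=13: arr=1 -> substrate=0 bound=1 product=7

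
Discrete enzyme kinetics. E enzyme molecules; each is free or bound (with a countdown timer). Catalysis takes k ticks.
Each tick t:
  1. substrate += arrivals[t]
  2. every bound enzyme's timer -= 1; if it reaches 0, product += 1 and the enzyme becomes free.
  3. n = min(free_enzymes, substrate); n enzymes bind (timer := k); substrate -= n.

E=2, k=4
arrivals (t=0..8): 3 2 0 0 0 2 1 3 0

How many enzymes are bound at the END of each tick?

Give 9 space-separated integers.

t=0: arr=3 -> substrate=1 bound=2 product=0
t=1: arr=2 -> substrate=3 bound=2 product=0
t=2: arr=0 -> substrate=3 bound=2 product=0
t=3: arr=0 -> substrate=3 bound=2 product=0
t=4: arr=0 -> substrate=1 bound=2 product=2
t=5: arr=2 -> substrate=3 bound=2 product=2
t=6: arr=1 -> substrate=4 bound=2 product=2
t=7: arr=3 -> substrate=7 bound=2 product=2
t=8: arr=0 -> substrate=5 bound=2 product=4

Answer: 2 2 2 2 2 2 2 2 2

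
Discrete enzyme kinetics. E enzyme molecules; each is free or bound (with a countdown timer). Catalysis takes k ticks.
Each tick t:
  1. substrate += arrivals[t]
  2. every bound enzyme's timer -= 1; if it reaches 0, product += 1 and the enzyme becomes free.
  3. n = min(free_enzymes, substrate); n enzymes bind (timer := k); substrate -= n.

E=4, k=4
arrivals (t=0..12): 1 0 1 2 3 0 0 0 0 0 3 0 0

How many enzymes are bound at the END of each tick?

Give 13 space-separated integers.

Answer: 1 1 2 4 4 4 4 3 2 2 4 3 3

Derivation:
t=0: arr=1 -> substrate=0 bound=1 product=0
t=1: arr=0 -> substrate=0 bound=1 product=0
t=2: arr=1 -> substrate=0 bound=2 product=0
t=3: arr=2 -> substrate=0 bound=4 product=0
t=4: arr=3 -> substrate=2 bound=4 product=1
t=5: arr=0 -> substrate=2 bound=4 product=1
t=6: arr=0 -> substrate=1 bound=4 product=2
t=7: arr=0 -> substrate=0 bound=3 product=4
t=8: arr=0 -> substrate=0 bound=2 product=5
t=9: arr=0 -> substrate=0 bound=2 product=5
t=10: arr=3 -> substrate=0 bound=4 product=6
t=11: arr=0 -> substrate=0 bound=3 product=7
t=12: arr=0 -> substrate=0 bound=3 product=7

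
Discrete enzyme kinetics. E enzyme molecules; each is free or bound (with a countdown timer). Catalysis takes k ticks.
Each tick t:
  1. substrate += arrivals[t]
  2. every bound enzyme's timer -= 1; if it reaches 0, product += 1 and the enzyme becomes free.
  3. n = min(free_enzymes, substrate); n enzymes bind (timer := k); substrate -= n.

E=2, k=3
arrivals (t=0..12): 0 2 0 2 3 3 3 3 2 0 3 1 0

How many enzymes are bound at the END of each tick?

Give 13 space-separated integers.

t=0: arr=0 -> substrate=0 bound=0 product=0
t=1: arr=2 -> substrate=0 bound=2 product=0
t=2: arr=0 -> substrate=0 bound=2 product=0
t=3: arr=2 -> substrate=2 bound=2 product=0
t=4: arr=3 -> substrate=3 bound=2 product=2
t=5: arr=3 -> substrate=6 bound=2 product=2
t=6: arr=3 -> substrate=9 bound=2 product=2
t=7: arr=3 -> substrate=10 bound=2 product=4
t=8: arr=2 -> substrate=12 bound=2 product=4
t=9: arr=0 -> substrate=12 bound=2 product=4
t=10: arr=3 -> substrate=13 bound=2 product=6
t=11: arr=1 -> substrate=14 bound=2 product=6
t=12: arr=0 -> substrate=14 bound=2 product=6

Answer: 0 2 2 2 2 2 2 2 2 2 2 2 2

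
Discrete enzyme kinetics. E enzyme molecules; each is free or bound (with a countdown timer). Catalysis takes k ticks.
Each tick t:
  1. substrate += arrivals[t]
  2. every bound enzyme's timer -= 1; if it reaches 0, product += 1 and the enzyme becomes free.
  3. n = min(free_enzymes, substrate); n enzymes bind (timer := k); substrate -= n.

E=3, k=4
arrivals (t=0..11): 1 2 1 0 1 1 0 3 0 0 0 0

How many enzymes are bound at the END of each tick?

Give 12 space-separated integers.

t=0: arr=1 -> substrate=0 bound=1 product=0
t=1: arr=2 -> substrate=0 bound=3 product=0
t=2: arr=1 -> substrate=1 bound=3 product=0
t=3: arr=0 -> substrate=1 bound=3 product=0
t=4: arr=1 -> substrate=1 bound=3 product=1
t=5: arr=1 -> substrate=0 bound=3 product=3
t=6: arr=0 -> substrate=0 bound=3 product=3
t=7: arr=3 -> substrate=3 bound=3 product=3
t=8: arr=0 -> substrate=2 bound=3 product=4
t=9: arr=0 -> substrate=0 bound=3 product=6
t=10: arr=0 -> substrate=0 bound=3 product=6
t=11: arr=0 -> substrate=0 bound=3 product=6

Answer: 1 3 3 3 3 3 3 3 3 3 3 3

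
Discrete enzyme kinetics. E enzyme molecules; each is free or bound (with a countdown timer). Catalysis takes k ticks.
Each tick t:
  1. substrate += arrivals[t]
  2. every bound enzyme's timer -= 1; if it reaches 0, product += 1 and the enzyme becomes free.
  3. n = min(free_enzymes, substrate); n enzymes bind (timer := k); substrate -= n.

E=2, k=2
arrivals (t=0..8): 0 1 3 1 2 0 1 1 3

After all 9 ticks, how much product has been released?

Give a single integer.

t=0: arr=0 -> substrate=0 bound=0 product=0
t=1: arr=1 -> substrate=0 bound=1 product=0
t=2: arr=3 -> substrate=2 bound=2 product=0
t=3: arr=1 -> substrate=2 bound=2 product=1
t=4: arr=2 -> substrate=3 bound=2 product=2
t=5: arr=0 -> substrate=2 bound=2 product=3
t=6: arr=1 -> substrate=2 bound=2 product=4
t=7: arr=1 -> substrate=2 bound=2 product=5
t=8: arr=3 -> substrate=4 bound=2 product=6

Answer: 6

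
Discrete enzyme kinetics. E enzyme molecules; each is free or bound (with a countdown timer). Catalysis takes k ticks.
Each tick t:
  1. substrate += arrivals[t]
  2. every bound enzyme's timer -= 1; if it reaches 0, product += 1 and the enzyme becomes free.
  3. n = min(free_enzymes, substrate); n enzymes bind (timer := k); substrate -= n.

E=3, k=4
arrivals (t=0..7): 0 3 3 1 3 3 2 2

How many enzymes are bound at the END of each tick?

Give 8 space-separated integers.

t=0: arr=0 -> substrate=0 bound=0 product=0
t=1: arr=3 -> substrate=0 bound=3 product=0
t=2: arr=3 -> substrate=3 bound=3 product=0
t=3: arr=1 -> substrate=4 bound=3 product=0
t=4: arr=3 -> substrate=7 bound=3 product=0
t=5: arr=3 -> substrate=7 bound=3 product=3
t=6: arr=2 -> substrate=9 bound=3 product=3
t=7: arr=2 -> substrate=11 bound=3 product=3

Answer: 0 3 3 3 3 3 3 3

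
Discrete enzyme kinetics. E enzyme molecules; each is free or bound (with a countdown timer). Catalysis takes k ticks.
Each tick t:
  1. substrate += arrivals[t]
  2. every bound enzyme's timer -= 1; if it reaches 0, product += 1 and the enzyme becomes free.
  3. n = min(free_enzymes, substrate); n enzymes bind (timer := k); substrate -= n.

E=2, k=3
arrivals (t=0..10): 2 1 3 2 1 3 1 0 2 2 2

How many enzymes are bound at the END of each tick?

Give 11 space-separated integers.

Answer: 2 2 2 2 2 2 2 2 2 2 2

Derivation:
t=0: arr=2 -> substrate=0 bound=2 product=0
t=1: arr=1 -> substrate=1 bound=2 product=0
t=2: arr=3 -> substrate=4 bound=2 product=0
t=3: arr=2 -> substrate=4 bound=2 product=2
t=4: arr=1 -> substrate=5 bound=2 product=2
t=5: arr=3 -> substrate=8 bound=2 product=2
t=6: arr=1 -> substrate=7 bound=2 product=4
t=7: arr=0 -> substrate=7 bound=2 product=4
t=8: arr=2 -> substrate=9 bound=2 product=4
t=9: arr=2 -> substrate=9 bound=2 product=6
t=10: arr=2 -> substrate=11 bound=2 product=6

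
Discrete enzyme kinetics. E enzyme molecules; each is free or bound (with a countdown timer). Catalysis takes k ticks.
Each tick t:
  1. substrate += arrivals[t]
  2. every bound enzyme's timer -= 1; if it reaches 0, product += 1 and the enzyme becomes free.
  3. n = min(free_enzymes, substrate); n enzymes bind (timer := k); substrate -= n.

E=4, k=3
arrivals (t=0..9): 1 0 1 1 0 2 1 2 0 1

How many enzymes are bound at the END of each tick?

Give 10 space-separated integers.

Answer: 1 1 2 2 2 3 3 4 3 3

Derivation:
t=0: arr=1 -> substrate=0 bound=1 product=0
t=1: arr=0 -> substrate=0 bound=1 product=0
t=2: arr=1 -> substrate=0 bound=2 product=0
t=3: arr=1 -> substrate=0 bound=2 product=1
t=4: arr=0 -> substrate=0 bound=2 product=1
t=5: arr=2 -> substrate=0 bound=3 product=2
t=6: arr=1 -> substrate=0 bound=3 product=3
t=7: arr=2 -> substrate=1 bound=4 product=3
t=8: arr=0 -> substrate=0 bound=3 product=5
t=9: arr=1 -> substrate=0 bound=3 product=6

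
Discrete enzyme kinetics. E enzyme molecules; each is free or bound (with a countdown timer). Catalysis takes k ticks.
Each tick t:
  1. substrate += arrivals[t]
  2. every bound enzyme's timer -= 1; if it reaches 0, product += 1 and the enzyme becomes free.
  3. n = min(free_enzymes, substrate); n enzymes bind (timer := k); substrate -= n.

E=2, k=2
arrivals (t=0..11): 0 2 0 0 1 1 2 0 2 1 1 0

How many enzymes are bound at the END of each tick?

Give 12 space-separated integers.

t=0: arr=0 -> substrate=0 bound=0 product=0
t=1: arr=2 -> substrate=0 bound=2 product=0
t=2: arr=0 -> substrate=0 bound=2 product=0
t=3: arr=0 -> substrate=0 bound=0 product=2
t=4: arr=1 -> substrate=0 bound=1 product=2
t=5: arr=1 -> substrate=0 bound=2 product=2
t=6: arr=2 -> substrate=1 bound=2 product=3
t=7: arr=0 -> substrate=0 bound=2 product=4
t=8: arr=2 -> substrate=1 bound=2 product=5
t=9: arr=1 -> substrate=1 bound=2 product=6
t=10: arr=1 -> substrate=1 bound=2 product=7
t=11: arr=0 -> substrate=0 bound=2 product=8

Answer: 0 2 2 0 1 2 2 2 2 2 2 2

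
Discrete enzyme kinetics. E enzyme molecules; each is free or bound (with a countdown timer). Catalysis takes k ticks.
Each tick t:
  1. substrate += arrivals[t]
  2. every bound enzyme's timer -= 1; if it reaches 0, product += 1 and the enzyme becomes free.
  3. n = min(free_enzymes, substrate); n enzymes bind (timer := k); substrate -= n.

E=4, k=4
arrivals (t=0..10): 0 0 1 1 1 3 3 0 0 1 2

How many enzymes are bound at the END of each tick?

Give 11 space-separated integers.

Answer: 0 0 1 2 3 4 4 4 4 4 4

Derivation:
t=0: arr=0 -> substrate=0 bound=0 product=0
t=1: arr=0 -> substrate=0 bound=0 product=0
t=2: arr=1 -> substrate=0 bound=1 product=0
t=3: arr=1 -> substrate=0 bound=2 product=0
t=4: arr=1 -> substrate=0 bound=3 product=0
t=5: arr=3 -> substrate=2 bound=4 product=0
t=6: arr=3 -> substrate=4 bound=4 product=1
t=7: arr=0 -> substrate=3 bound=4 product=2
t=8: arr=0 -> substrate=2 bound=4 product=3
t=9: arr=1 -> substrate=2 bound=4 product=4
t=10: arr=2 -> substrate=3 bound=4 product=5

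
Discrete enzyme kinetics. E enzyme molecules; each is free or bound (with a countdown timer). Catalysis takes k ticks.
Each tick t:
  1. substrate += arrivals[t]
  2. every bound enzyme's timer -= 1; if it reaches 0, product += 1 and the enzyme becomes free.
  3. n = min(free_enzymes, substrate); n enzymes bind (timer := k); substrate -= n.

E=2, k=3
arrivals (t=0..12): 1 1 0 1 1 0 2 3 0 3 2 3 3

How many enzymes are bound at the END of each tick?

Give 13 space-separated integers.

t=0: arr=1 -> substrate=0 bound=1 product=0
t=1: arr=1 -> substrate=0 bound=2 product=0
t=2: arr=0 -> substrate=0 bound=2 product=0
t=3: arr=1 -> substrate=0 bound=2 product=1
t=4: arr=1 -> substrate=0 bound=2 product=2
t=5: arr=0 -> substrate=0 bound=2 product=2
t=6: arr=2 -> substrate=1 bound=2 product=3
t=7: arr=3 -> substrate=3 bound=2 product=4
t=8: arr=0 -> substrate=3 bound=2 product=4
t=9: arr=3 -> substrate=5 bound=2 product=5
t=10: arr=2 -> substrate=6 bound=2 product=6
t=11: arr=3 -> substrate=9 bound=2 product=6
t=12: arr=3 -> substrate=11 bound=2 product=7

Answer: 1 2 2 2 2 2 2 2 2 2 2 2 2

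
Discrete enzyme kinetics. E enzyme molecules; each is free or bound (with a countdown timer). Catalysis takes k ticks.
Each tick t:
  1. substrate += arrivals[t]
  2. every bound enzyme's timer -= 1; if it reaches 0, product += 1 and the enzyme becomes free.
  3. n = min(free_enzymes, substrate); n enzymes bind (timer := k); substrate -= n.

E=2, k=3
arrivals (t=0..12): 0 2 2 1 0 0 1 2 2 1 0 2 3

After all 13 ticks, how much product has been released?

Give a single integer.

Answer: 6

Derivation:
t=0: arr=0 -> substrate=0 bound=0 product=0
t=1: arr=2 -> substrate=0 bound=2 product=0
t=2: arr=2 -> substrate=2 bound=2 product=0
t=3: arr=1 -> substrate=3 bound=2 product=0
t=4: arr=0 -> substrate=1 bound=2 product=2
t=5: arr=0 -> substrate=1 bound=2 product=2
t=6: arr=1 -> substrate=2 bound=2 product=2
t=7: arr=2 -> substrate=2 bound=2 product=4
t=8: arr=2 -> substrate=4 bound=2 product=4
t=9: arr=1 -> substrate=5 bound=2 product=4
t=10: arr=0 -> substrate=3 bound=2 product=6
t=11: arr=2 -> substrate=5 bound=2 product=6
t=12: arr=3 -> substrate=8 bound=2 product=6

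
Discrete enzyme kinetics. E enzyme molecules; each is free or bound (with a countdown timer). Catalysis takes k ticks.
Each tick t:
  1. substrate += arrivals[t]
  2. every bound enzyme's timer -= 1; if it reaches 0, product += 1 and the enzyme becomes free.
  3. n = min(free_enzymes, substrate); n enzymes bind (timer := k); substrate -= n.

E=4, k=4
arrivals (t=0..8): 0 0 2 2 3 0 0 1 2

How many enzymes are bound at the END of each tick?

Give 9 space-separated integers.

Answer: 0 0 2 4 4 4 4 4 4

Derivation:
t=0: arr=0 -> substrate=0 bound=0 product=0
t=1: arr=0 -> substrate=0 bound=0 product=0
t=2: arr=2 -> substrate=0 bound=2 product=0
t=3: arr=2 -> substrate=0 bound=4 product=0
t=4: arr=3 -> substrate=3 bound=4 product=0
t=5: arr=0 -> substrate=3 bound=4 product=0
t=6: arr=0 -> substrate=1 bound=4 product=2
t=7: arr=1 -> substrate=0 bound=4 product=4
t=8: arr=2 -> substrate=2 bound=4 product=4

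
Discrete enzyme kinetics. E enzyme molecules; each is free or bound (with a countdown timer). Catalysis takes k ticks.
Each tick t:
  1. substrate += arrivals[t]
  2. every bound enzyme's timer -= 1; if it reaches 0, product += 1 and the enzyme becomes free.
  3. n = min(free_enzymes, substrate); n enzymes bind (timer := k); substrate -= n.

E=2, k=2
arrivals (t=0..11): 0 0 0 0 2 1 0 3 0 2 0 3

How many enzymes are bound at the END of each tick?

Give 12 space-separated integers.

t=0: arr=0 -> substrate=0 bound=0 product=0
t=1: arr=0 -> substrate=0 bound=0 product=0
t=2: arr=0 -> substrate=0 bound=0 product=0
t=3: arr=0 -> substrate=0 bound=0 product=0
t=4: arr=2 -> substrate=0 bound=2 product=0
t=5: arr=1 -> substrate=1 bound=2 product=0
t=6: arr=0 -> substrate=0 bound=1 product=2
t=7: arr=3 -> substrate=2 bound=2 product=2
t=8: arr=0 -> substrate=1 bound=2 product=3
t=9: arr=2 -> substrate=2 bound=2 product=4
t=10: arr=0 -> substrate=1 bound=2 product=5
t=11: arr=3 -> substrate=3 bound=2 product=6

Answer: 0 0 0 0 2 2 1 2 2 2 2 2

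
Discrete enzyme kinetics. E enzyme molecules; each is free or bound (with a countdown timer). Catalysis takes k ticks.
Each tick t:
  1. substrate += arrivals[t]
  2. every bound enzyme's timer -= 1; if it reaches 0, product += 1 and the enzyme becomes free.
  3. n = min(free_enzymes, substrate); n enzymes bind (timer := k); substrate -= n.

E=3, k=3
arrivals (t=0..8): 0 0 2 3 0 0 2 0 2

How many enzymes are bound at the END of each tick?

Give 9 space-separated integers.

Answer: 0 0 2 3 3 3 3 3 3

Derivation:
t=0: arr=0 -> substrate=0 bound=0 product=0
t=1: arr=0 -> substrate=0 bound=0 product=0
t=2: arr=2 -> substrate=0 bound=2 product=0
t=3: arr=3 -> substrate=2 bound=3 product=0
t=4: arr=0 -> substrate=2 bound=3 product=0
t=5: arr=0 -> substrate=0 bound=3 product=2
t=6: arr=2 -> substrate=1 bound=3 product=3
t=7: arr=0 -> substrate=1 bound=3 product=3
t=8: arr=2 -> substrate=1 bound=3 product=5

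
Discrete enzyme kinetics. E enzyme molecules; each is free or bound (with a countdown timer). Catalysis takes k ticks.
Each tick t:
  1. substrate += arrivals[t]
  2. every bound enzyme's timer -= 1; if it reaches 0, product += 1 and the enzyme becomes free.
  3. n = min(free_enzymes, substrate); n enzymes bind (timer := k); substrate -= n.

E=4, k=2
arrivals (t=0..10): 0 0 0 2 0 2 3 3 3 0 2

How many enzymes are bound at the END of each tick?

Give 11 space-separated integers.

t=0: arr=0 -> substrate=0 bound=0 product=0
t=1: arr=0 -> substrate=0 bound=0 product=0
t=2: arr=0 -> substrate=0 bound=0 product=0
t=3: arr=2 -> substrate=0 bound=2 product=0
t=4: arr=0 -> substrate=0 bound=2 product=0
t=5: arr=2 -> substrate=0 bound=2 product=2
t=6: arr=3 -> substrate=1 bound=4 product=2
t=7: arr=3 -> substrate=2 bound=4 product=4
t=8: arr=3 -> substrate=3 bound=4 product=6
t=9: arr=0 -> substrate=1 bound=4 product=8
t=10: arr=2 -> substrate=1 bound=4 product=10

Answer: 0 0 0 2 2 2 4 4 4 4 4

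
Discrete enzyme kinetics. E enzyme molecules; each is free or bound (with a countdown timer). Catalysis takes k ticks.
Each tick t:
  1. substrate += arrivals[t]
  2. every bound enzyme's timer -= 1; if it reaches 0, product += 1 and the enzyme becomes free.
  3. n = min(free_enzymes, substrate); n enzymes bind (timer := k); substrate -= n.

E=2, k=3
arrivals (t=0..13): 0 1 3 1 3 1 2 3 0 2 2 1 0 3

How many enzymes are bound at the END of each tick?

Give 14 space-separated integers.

t=0: arr=0 -> substrate=0 bound=0 product=0
t=1: arr=1 -> substrate=0 bound=1 product=0
t=2: arr=3 -> substrate=2 bound=2 product=0
t=3: arr=1 -> substrate=3 bound=2 product=0
t=4: arr=3 -> substrate=5 bound=2 product=1
t=5: arr=1 -> substrate=5 bound=2 product=2
t=6: arr=2 -> substrate=7 bound=2 product=2
t=7: arr=3 -> substrate=9 bound=2 product=3
t=8: arr=0 -> substrate=8 bound=2 product=4
t=9: arr=2 -> substrate=10 bound=2 product=4
t=10: arr=2 -> substrate=11 bound=2 product=5
t=11: arr=1 -> substrate=11 bound=2 product=6
t=12: arr=0 -> substrate=11 bound=2 product=6
t=13: arr=3 -> substrate=13 bound=2 product=7

Answer: 0 1 2 2 2 2 2 2 2 2 2 2 2 2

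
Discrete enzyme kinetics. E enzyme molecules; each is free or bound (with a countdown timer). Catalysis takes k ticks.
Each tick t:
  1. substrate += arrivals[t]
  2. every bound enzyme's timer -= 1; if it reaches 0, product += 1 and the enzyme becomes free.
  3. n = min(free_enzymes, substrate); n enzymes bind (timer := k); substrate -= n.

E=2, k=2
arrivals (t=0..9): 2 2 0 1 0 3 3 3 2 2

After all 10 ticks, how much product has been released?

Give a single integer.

Answer: 8

Derivation:
t=0: arr=2 -> substrate=0 bound=2 product=0
t=1: arr=2 -> substrate=2 bound=2 product=0
t=2: arr=0 -> substrate=0 bound=2 product=2
t=3: arr=1 -> substrate=1 bound=2 product=2
t=4: arr=0 -> substrate=0 bound=1 product=4
t=5: arr=3 -> substrate=2 bound=2 product=4
t=6: arr=3 -> substrate=4 bound=2 product=5
t=7: arr=3 -> substrate=6 bound=2 product=6
t=8: arr=2 -> substrate=7 bound=2 product=7
t=9: arr=2 -> substrate=8 bound=2 product=8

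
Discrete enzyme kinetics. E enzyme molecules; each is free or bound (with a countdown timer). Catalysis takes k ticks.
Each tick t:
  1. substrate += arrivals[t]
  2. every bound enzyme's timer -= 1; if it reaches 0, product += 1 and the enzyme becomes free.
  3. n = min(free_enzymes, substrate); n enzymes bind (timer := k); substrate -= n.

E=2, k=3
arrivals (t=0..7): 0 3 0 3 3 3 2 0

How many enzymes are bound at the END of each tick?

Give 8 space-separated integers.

Answer: 0 2 2 2 2 2 2 2

Derivation:
t=0: arr=0 -> substrate=0 bound=0 product=0
t=1: arr=3 -> substrate=1 bound=2 product=0
t=2: arr=0 -> substrate=1 bound=2 product=0
t=3: arr=3 -> substrate=4 bound=2 product=0
t=4: arr=3 -> substrate=5 bound=2 product=2
t=5: arr=3 -> substrate=8 bound=2 product=2
t=6: arr=2 -> substrate=10 bound=2 product=2
t=7: arr=0 -> substrate=8 bound=2 product=4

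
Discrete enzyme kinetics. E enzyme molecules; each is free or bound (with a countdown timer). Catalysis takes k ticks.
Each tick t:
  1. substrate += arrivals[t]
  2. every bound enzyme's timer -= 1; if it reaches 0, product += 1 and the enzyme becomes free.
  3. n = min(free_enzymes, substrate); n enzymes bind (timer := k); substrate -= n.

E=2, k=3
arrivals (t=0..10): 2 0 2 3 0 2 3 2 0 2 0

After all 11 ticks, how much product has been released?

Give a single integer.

t=0: arr=2 -> substrate=0 bound=2 product=0
t=1: arr=0 -> substrate=0 bound=2 product=0
t=2: arr=2 -> substrate=2 bound=2 product=0
t=3: arr=3 -> substrate=3 bound=2 product=2
t=4: arr=0 -> substrate=3 bound=2 product=2
t=5: arr=2 -> substrate=5 bound=2 product=2
t=6: arr=3 -> substrate=6 bound=2 product=4
t=7: arr=2 -> substrate=8 bound=2 product=4
t=8: arr=0 -> substrate=8 bound=2 product=4
t=9: arr=2 -> substrate=8 bound=2 product=6
t=10: arr=0 -> substrate=8 bound=2 product=6

Answer: 6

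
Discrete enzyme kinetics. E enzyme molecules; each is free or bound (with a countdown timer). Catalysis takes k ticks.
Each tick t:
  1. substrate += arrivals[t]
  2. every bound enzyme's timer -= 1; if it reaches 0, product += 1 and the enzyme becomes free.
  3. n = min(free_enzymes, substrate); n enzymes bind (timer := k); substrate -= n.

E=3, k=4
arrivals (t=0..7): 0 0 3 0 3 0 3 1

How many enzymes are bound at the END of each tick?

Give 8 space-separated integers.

Answer: 0 0 3 3 3 3 3 3

Derivation:
t=0: arr=0 -> substrate=0 bound=0 product=0
t=1: arr=0 -> substrate=0 bound=0 product=0
t=2: arr=3 -> substrate=0 bound=3 product=0
t=3: arr=0 -> substrate=0 bound=3 product=0
t=4: arr=3 -> substrate=3 bound=3 product=0
t=5: arr=0 -> substrate=3 bound=3 product=0
t=6: arr=3 -> substrate=3 bound=3 product=3
t=7: arr=1 -> substrate=4 bound=3 product=3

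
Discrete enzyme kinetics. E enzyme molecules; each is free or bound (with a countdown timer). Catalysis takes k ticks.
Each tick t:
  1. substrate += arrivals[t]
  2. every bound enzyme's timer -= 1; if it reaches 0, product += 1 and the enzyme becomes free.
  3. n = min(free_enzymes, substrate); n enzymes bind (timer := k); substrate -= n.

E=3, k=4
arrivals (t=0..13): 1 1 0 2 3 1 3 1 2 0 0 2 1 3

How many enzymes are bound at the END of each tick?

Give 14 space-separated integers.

Answer: 1 2 2 3 3 3 3 3 3 3 3 3 3 3

Derivation:
t=0: arr=1 -> substrate=0 bound=1 product=0
t=1: arr=1 -> substrate=0 bound=2 product=0
t=2: arr=0 -> substrate=0 bound=2 product=0
t=3: arr=2 -> substrate=1 bound=3 product=0
t=4: arr=3 -> substrate=3 bound=3 product=1
t=5: arr=1 -> substrate=3 bound=3 product=2
t=6: arr=3 -> substrate=6 bound=3 product=2
t=7: arr=1 -> substrate=6 bound=3 product=3
t=8: arr=2 -> substrate=7 bound=3 product=4
t=9: arr=0 -> substrate=6 bound=3 product=5
t=10: arr=0 -> substrate=6 bound=3 product=5
t=11: arr=2 -> substrate=7 bound=3 product=6
t=12: arr=1 -> substrate=7 bound=3 product=7
t=13: arr=3 -> substrate=9 bound=3 product=8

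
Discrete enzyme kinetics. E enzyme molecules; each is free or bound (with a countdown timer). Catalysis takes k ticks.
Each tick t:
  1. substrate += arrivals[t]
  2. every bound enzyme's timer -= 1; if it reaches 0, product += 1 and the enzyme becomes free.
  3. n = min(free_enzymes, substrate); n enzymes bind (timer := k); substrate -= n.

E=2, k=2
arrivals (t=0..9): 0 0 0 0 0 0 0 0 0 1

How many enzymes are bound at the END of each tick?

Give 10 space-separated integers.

t=0: arr=0 -> substrate=0 bound=0 product=0
t=1: arr=0 -> substrate=0 bound=0 product=0
t=2: arr=0 -> substrate=0 bound=0 product=0
t=3: arr=0 -> substrate=0 bound=0 product=0
t=4: arr=0 -> substrate=0 bound=0 product=0
t=5: arr=0 -> substrate=0 bound=0 product=0
t=6: arr=0 -> substrate=0 bound=0 product=0
t=7: arr=0 -> substrate=0 bound=0 product=0
t=8: arr=0 -> substrate=0 bound=0 product=0
t=9: arr=1 -> substrate=0 bound=1 product=0

Answer: 0 0 0 0 0 0 0 0 0 1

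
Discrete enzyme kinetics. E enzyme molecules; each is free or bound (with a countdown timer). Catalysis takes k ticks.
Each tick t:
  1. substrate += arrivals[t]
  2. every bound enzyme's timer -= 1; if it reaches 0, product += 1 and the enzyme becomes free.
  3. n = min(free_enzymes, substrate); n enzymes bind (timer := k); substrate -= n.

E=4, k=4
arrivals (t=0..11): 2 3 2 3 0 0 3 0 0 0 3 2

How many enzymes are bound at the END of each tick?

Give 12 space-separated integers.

Answer: 2 4 4 4 4 4 4 4 4 4 4 4

Derivation:
t=0: arr=2 -> substrate=0 bound=2 product=0
t=1: arr=3 -> substrate=1 bound=4 product=0
t=2: arr=2 -> substrate=3 bound=4 product=0
t=3: arr=3 -> substrate=6 bound=4 product=0
t=4: arr=0 -> substrate=4 bound=4 product=2
t=5: arr=0 -> substrate=2 bound=4 product=4
t=6: arr=3 -> substrate=5 bound=4 product=4
t=7: arr=0 -> substrate=5 bound=4 product=4
t=8: arr=0 -> substrate=3 bound=4 product=6
t=9: arr=0 -> substrate=1 bound=4 product=8
t=10: arr=3 -> substrate=4 bound=4 product=8
t=11: arr=2 -> substrate=6 bound=4 product=8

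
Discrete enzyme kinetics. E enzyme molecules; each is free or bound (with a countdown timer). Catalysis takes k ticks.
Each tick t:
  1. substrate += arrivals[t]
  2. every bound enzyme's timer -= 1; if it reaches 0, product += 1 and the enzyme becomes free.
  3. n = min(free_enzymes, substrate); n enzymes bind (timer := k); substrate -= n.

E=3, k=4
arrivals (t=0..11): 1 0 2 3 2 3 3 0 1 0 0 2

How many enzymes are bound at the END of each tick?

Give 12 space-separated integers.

t=0: arr=1 -> substrate=0 bound=1 product=0
t=1: arr=0 -> substrate=0 bound=1 product=0
t=2: arr=2 -> substrate=0 bound=3 product=0
t=3: arr=3 -> substrate=3 bound=3 product=0
t=4: arr=2 -> substrate=4 bound=3 product=1
t=5: arr=3 -> substrate=7 bound=3 product=1
t=6: arr=3 -> substrate=8 bound=3 product=3
t=7: arr=0 -> substrate=8 bound=3 product=3
t=8: arr=1 -> substrate=8 bound=3 product=4
t=9: arr=0 -> substrate=8 bound=3 product=4
t=10: arr=0 -> substrate=6 bound=3 product=6
t=11: arr=2 -> substrate=8 bound=3 product=6

Answer: 1 1 3 3 3 3 3 3 3 3 3 3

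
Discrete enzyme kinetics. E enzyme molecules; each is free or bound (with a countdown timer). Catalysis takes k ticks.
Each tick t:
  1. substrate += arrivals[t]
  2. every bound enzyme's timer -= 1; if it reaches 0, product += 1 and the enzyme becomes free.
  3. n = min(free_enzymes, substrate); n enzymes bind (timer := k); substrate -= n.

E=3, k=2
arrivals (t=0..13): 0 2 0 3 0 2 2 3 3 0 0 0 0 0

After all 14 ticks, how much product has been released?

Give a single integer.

t=0: arr=0 -> substrate=0 bound=0 product=0
t=1: arr=2 -> substrate=0 bound=2 product=0
t=2: arr=0 -> substrate=0 bound=2 product=0
t=3: arr=3 -> substrate=0 bound=3 product=2
t=4: arr=0 -> substrate=0 bound=3 product=2
t=5: arr=2 -> substrate=0 bound=2 product=5
t=6: arr=2 -> substrate=1 bound=3 product=5
t=7: arr=3 -> substrate=2 bound=3 product=7
t=8: arr=3 -> substrate=4 bound=3 product=8
t=9: arr=0 -> substrate=2 bound=3 product=10
t=10: arr=0 -> substrate=1 bound=3 product=11
t=11: arr=0 -> substrate=0 bound=2 product=13
t=12: arr=0 -> substrate=0 bound=1 product=14
t=13: arr=0 -> substrate=0 bound=0 product=15

Answer: 15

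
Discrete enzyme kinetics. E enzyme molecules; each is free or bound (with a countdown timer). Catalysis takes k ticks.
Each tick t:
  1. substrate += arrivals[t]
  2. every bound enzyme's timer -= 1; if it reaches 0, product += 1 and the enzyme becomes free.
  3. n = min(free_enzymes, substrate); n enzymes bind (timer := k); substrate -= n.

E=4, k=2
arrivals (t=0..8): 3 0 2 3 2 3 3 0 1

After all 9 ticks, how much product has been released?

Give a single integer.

t=0: arr=3 -> substrate=0 bound=3 product=0
t=1: arr=0 -> substrate=0 bound=3 product=0
t=2: arr=2 -> substrate=0 bound=2 product=3
t=3: arr=3 -> substrate=1 bound=4 product=3
t=4: arr=2 -> substrate=1 bound=4 product=5
t=5: arr=3 -> substrate=2 bound=4 product=7
t=6: arr=3 -> substrate=3 bound=4 product=9
t=7: arr=0 -> substrate=1 bound=4 product=11
t=8: arr=1 -> substrate=0 bound=4 product=13

Answer: 13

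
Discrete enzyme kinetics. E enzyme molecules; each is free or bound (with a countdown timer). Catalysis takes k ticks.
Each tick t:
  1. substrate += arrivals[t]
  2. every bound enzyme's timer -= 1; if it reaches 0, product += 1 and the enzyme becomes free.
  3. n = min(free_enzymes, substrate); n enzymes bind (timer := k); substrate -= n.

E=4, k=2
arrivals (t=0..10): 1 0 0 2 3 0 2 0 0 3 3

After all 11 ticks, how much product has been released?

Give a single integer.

Answer: 8

Derivation:
t=0: arr=1 -> substrate=0 bound=1 product=0
t=1: arr=0 -> substrate=0 bound=1 product=0
t=2: arr=0 -> substrate=0 bound=0 product=1
t=3: arr=2 -> substrate=0 bound=2 product=1
t=4: arr=3 -> substrate=1 bound=4 product=1
t=5: arr=0 -> substrate=0 bound=3 product=3
t=6: arr=2 -> substrate=0 bound=3 product=5
t=7: arr=0 -> substrate=0 bound=2 product=6
t=8: arr=0 -> substrate=0 bound=0 product=8
t=9: arr=3 -> substrate=0 bound=3 product=8
t=10: arr=3 -> substrate=2 bound=4 product=8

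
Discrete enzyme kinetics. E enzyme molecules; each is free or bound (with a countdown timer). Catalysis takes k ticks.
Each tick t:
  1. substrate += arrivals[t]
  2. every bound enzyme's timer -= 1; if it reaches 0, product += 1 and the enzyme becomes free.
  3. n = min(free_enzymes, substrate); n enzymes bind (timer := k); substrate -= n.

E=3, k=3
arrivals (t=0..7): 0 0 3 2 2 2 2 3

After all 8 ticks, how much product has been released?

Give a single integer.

t=0: arr=0 -> substrate=0 bound=0 product=0
t=1: arr=0 -> substrate=0 bound=0 product=0
t=2: arr=3 -> substrate=0 bound=3 product=0
t=3: arr=2 -> substrate=2 bound=3 product=0
t=4: arr=2 -> substrate=4 bound=3 product=0
t=5: arr=2 -> substrate=3 bound=3 product=3
t=6: arr=2 -> substrate=5 bound=3 product=3
t=7: arr=3 -> substrate=8 bound=3 product=3

Answer: 3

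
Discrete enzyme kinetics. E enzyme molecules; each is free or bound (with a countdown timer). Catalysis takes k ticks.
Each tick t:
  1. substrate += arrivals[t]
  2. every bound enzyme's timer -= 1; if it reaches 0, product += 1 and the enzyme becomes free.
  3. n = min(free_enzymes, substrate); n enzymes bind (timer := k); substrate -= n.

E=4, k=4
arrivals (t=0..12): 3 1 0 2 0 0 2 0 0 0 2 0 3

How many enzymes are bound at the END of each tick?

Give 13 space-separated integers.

t=0: arr=3 -> substrate=0 bound=3 product=0
t=1: arr=1 -> substrate=0 bound=4 product=0
t=2: arr=0 -> substrate=0 bound=4 product=0
t=3: arr=2 -> substrate=2 bound=4 product=0
t=4: arr=0 -> substrate=0 bound=3 product=3
t=5: arr=0 -> substrate=0 bound=2 product=4
t=6: arr=2 -> substrate=0 bound=4 product=4
t=7: arr=0 -> substrate=0 bound=4 product=4
t=8: arr=0 -> substrate=0 bound=2 product=6
t=9: arr=0 -> substrate=0 bound=2 product=6
t=10: arr=2 -> substrate=0 bound=2 product=8
t=11: arr=0 -> substrate=0 bound=2 product=8
t=12: arr=3 -> substrate=1 bound=4 product=8

Answer: 3 4 4 4 3 2 4 4 2 2 2 2 4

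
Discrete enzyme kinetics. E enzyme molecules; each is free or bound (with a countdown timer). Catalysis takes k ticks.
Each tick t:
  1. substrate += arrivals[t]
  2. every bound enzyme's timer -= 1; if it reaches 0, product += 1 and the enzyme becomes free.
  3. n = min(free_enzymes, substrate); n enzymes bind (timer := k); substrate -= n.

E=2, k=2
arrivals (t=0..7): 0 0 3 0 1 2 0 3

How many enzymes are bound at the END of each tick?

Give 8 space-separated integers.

Answer: 0 0 2 2 2 2 2 2

Derivation:
t=0: arr=0 -> substrate=0 bound=0 product=0
t=1: arr=0 -> substrate=0 bound=0 product=0
t=2: arr=3 -> substrate=1 bound=2 product=0
t=3: arr=0 -> substrate=1 bound=2 product=0
t=4: arr=1 -> substrate=0 bound=2 product=2
t=5: arr=2 -> substrate=2 bound=2 product=2
t=6: arr=0 -> substrate=0 bound=2 product=4
t=7: arr=3 -> substrate=3 bound=2 product=4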